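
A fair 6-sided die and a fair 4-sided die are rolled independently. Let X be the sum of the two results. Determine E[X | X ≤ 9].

134/23

P(X ≤ 9) = 23/24.
Σ over the event: 2·1/24 + 3·1/12 + 4·1/8 + 5·1/6 + 6·1/6 + 7·1/6 + 8·1/8 + 9·1/12 = 67/12.
E[X | X ≤ 9] = (67/12) / (23/24) = 134/23.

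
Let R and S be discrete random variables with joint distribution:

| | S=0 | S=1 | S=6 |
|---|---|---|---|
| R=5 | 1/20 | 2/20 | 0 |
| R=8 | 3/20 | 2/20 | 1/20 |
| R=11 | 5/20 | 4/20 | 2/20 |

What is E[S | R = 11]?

16/11

P(R = 11) = 11/20.
Σ S·P over the event = 0·(5/20) + 1·(4/20) + 6·(2/20) = 4/5.
E[S | R = 11] = (4/5) / (11/20) = 16/11.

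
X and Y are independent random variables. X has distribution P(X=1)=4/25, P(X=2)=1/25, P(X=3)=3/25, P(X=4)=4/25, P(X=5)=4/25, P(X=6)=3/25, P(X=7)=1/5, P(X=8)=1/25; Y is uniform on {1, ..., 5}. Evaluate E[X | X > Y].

453/80

P(X > Y) = 16/25.
Summing X·P(x,y) over outcomes with X > Y gives 453/125.
E[X | X > Y] = (453/125) / (16/25) = 453/80.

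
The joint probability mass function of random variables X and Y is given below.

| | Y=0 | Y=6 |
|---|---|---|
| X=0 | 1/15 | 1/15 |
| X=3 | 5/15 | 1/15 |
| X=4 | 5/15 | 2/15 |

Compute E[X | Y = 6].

11/4

P(Y = 6) = 4/15.
Σ X·P over the event = 0·(1/15) + 3·(1/15) + 4·(2/15) = 11/15.
E[X | Y = 6] = (11/15) / (4/15) = 11/4.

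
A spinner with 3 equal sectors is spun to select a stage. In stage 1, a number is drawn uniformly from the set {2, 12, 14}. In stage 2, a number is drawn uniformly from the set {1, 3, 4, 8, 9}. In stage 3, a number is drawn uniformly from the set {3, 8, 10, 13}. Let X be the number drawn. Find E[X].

E[X | stage 1] = (2+12+14)/3 = 28/3.
E[X | stage 2] = (1+3+4+8+9)/5 = 5.
E[X | stage 3] = (3+8+10+13)/4 = 17/2.
E[X] = (1/3)·(28/3) + (1/3)·(5) + (1/3)·(17/2) = 137/18.

137/18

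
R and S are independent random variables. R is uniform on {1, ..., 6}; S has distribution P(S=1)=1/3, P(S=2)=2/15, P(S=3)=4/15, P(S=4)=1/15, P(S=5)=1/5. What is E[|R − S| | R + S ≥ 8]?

P(R + S ≥ 8) = 5/18.
Summing |R−S|·P(x,y) over outcomes with R + S ≥ 8 gives 43/90.
E[|R − S| | R + S ≥ 8] = (43/90) / (5/18) = 43/25.

43/25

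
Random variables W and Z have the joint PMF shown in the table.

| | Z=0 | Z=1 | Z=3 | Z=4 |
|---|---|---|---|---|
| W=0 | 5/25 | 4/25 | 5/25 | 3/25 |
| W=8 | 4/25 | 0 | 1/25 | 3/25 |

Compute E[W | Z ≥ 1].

P(Z ≥ 1) = 16/25.
Σ W·P over the event = 0·(4/25) + 0·(5/25) + 0·(3/25) + 8·(1/25) + 8·(3/25) = 32/25.
E[W | Z ≥ 1] = (32/25) / (16/25) = 2.

2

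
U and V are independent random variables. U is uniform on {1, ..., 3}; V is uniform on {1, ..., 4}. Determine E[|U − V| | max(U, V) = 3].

6/5

P(max(U, V) = 3) = 5/12.
Summing |U−V|·P(x,y) over outcomes with max(U, V) = 3 gives 1/2.
E[|U − V| | max(U, V) = 3] = (1/2) / (5/12) = 6/5.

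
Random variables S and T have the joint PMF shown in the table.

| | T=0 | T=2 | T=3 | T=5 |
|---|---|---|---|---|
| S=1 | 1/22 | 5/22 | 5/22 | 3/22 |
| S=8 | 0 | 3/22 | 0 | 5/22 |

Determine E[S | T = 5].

P(T = 5) = 4/11.
Σ S·P over the event = 1·(3/22) + 8·(5/22) = 43/22.
E[S | T = 5] = (43/22) / (4/11) = 43/8.

43/8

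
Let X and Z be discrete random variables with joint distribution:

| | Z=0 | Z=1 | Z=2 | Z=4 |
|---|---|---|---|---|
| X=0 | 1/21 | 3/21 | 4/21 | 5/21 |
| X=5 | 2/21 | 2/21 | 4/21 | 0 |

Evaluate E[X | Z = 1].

2

P(Z = 1) = 5/21.
Σ X·P over the event = 0·(3/21) + 5·(2/21) = 10/21.
E[X | Z = 1] = (10/21) / (5/21) = 2.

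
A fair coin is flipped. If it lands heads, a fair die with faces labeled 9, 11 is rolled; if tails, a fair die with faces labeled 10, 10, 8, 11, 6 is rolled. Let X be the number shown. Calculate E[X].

19/2

E[X | heads] = (9+11)/2 = 10.
E[X | tails] = (10+10+8+11+6)/5 = 9.
E[X] = (1/2)·(10) + (1/2)·(9) = 19/2.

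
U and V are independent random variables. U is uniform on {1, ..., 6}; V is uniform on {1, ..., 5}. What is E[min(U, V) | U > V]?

7/3

P(U > V) = 1/2.
Summing min(U,V)·P(x,y) over outcomes with U > V gives 7/6.
E[min(U, V) | U > V] = (7/6) / (1/2) = 7/3.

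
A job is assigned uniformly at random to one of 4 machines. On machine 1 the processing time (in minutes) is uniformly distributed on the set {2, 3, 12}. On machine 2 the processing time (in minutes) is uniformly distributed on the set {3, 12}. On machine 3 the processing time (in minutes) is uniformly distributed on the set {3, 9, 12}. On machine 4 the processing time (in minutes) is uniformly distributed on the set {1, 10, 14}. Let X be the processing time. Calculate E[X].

E[X | machine 1] = (2+3+12)/3 = 17/3.
E[X | machine 2] = (3+12)/2 = 15/2.
E[X | machine 3] = (3+9+12)/3 = 8.
E[X | machine 4] = (1+10+14)/3 = 25/3.
E[X] = (1/4)·(17/3) + (1/4)·(15/2) + (1/4)·(8) + (1/4)·(25/3) = 59/8.

59/8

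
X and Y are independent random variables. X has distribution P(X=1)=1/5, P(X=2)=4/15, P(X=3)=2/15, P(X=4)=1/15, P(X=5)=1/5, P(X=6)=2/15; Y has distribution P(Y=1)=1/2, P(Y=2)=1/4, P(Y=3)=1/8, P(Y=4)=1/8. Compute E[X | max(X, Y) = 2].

P(max(X, Y) = 2) = 1/4.
Summing X·P(x,y) over outcomes with max(X, Y) = 2 gives 9/20.
E[X | max(X, Y) = 2] = (9/20) / (1/4) = 9/5.

9/5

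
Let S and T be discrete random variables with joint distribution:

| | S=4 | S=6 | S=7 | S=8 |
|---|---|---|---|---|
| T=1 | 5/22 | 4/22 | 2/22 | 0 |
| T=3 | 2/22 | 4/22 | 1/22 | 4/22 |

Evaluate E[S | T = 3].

P(T = 3) = 1/2.
Σ S·P over the event = 4·(2/22) + 6·(4/22) + 7·(1/22) + 8·(4/22) = 71/22.
E[S | T = 3] = (71/22) / (1/2) = 71/11.

71/11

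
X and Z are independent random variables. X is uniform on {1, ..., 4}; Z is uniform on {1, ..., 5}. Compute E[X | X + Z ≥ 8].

11/3

Outcomes with X + Z ≥ 8: (3,5), (4,4), (4,5), each with probability 1/20.
E[X | X + Z ≥ 8] = (3 + 4 + 4) / 3 = 11/3.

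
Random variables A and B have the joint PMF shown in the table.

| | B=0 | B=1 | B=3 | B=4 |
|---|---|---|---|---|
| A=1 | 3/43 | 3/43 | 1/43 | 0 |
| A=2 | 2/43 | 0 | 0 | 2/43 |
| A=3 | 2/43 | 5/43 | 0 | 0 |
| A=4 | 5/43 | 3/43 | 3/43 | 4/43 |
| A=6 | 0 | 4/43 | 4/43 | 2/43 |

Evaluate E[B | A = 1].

6/7

P(A = 1) = 7/43.
Summing B·P(A=x,B=y) over the conditioning event gives 6/43.
E[B | A = 1] = (6/43) / (7/43) = 6/7.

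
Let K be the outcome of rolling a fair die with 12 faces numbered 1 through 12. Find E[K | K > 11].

12

Given K > 11, K is equally likely to be any of {12}.
E[K | K > 11] = (12) / 1 = 12.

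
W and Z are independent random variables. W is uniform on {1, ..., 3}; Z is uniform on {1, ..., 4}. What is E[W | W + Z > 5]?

Outcomes with W + Z > 5: (2,4), (3,3), (3,4), each with probability 1/12.
E[W | W + Z > 5] = (2 + 3 + 3) / 3 = 8/3.

8/3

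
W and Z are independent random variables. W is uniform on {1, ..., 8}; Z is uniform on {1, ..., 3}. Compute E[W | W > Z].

49/9

P(W > Z) = 3/4.
Summing W·P(x,y) over outcomes with W > Z gives 49/12.
E[W | W > Z] = (49/12) / (3/4) = 49/9.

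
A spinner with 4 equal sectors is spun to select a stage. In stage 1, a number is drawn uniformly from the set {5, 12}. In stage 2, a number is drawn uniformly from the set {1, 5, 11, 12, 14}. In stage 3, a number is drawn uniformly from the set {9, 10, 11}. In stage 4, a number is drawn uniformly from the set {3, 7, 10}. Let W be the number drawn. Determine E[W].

E[W | stage 1] = (5+12)/2 = 17/2.
E[W | stage 2] = (1+5+11+12+14)/5 = 43/5.
E[W | stage 3] = (9+10+11)/3 = 10.
E[W | stage 4] = (3+7+10)/3 = 20/3.
E[W] = (1/4)·(17/2) + (1/4)·(43/5) + (1/4)·(10) + (1/4)·(20/3) = 1013/120.

1013/120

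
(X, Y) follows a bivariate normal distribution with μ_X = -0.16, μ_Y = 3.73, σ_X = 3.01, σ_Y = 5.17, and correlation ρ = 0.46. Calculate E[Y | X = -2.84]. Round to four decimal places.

The regression of Y on X has slope ρ·σ_Y/σ_X and passes through (μ_X, μ_Y).
E[Y | X=-2.84] = 3.73 + (0.46)·(5.17/3.01)·(-2.84 − (-0.16)) = 3.73 + (0.7901)·(-2.68) = 1.6125.

1.6125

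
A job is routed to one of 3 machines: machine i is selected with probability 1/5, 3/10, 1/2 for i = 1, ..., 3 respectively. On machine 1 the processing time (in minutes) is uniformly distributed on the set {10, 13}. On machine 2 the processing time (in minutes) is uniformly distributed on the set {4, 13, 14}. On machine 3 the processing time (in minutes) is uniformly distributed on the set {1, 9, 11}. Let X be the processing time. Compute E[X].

89/10

E[X | machine 1] = (10+13)/2 = 23/2.
E[X | machine 2] = (4+13+14)/3 = 31/3.
E[X | machine 3] = (1+9+11)/3 = 7.
E[X] = (1/5)·(23/2) + (3/10)·(31/3) + (1/2)·(7) = 89/10.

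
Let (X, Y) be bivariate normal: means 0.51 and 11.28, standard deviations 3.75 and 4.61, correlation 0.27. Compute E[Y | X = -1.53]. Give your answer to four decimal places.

For a bivariate normal, E[Y | X=x] = μ_Y + ρ·(σ_Y/σ_X)·(x − μ_X).
E[Y | X=-1.53] = 11.28 + (0.27)·(4.61/3.75)·(-1.53 − (0.51)) = 11.28 + (0.33192)·(-2.04) = 10.6029.

10.6029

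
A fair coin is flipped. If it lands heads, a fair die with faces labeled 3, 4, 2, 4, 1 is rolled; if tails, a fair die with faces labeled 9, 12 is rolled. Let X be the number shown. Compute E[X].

E[X | heads] = (3+4+2+4+1)/5 = 14/5.
E[X | tails] = (9+12)/2 = 21/2.
By the law of total expectation,
E[X] = (1/2)·(14/5) + (1/2)·(21/2) = 133/20.

133/20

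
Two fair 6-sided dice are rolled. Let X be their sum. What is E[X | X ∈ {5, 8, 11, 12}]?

47/6

P(X ∈ {5, 8, 11, 12}) = 1/3.
Σ over the event: 5·1/9 + 8·5/36 + 11·1/18 + 12·1/36 = 47/18.
E[X | X ∈ {5, 8, 11, 12}] = (47/18) / (1/3) = 47/6.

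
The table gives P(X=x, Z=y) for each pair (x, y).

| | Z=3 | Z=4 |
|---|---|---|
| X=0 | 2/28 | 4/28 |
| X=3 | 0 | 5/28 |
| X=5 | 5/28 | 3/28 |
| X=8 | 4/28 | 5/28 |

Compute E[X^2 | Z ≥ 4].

440/17

P(Z ≥ 4) = 17/28.
Σ X^2·P over the event = 0·(4/28) + 9·(5/28) + 25·(3/28) + 64·(5/28) = 110/7.
E[X^2 | Z ≥ 4] = (110/7) / (17/28) = 440/17.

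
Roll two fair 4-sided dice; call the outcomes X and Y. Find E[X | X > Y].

P(X > Y) = 3/8.
Summing X·P(x,y) over outcomes with X > Y gives 5/4.
E[X | X > Y] = (5/4) / (3/8) = 10/3.

10/3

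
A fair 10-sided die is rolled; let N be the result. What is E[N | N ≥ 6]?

Given N ≥ 6, N is equally likely to be any of {6, 7, 8, 9, 10}.
E[N | N ≥ 6] = (6 + 7 + 8 + 9 + 10) / 5 = 8.

8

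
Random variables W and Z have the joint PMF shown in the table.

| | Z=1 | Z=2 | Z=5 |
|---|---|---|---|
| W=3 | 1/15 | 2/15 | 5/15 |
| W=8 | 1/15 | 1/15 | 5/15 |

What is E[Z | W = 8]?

P(W = 8) = 7/15.
Summing Z·P(W=x,Z=y) over the conditioning event gives 28/15.
E[Z | W = 8] = (28/15) / (7/15) = 4.

4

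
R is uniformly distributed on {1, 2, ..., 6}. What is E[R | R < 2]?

1

Given R < 2, R is equally likely to be any of {1}.
E[R | R < 2] = (1) / 1 = 1.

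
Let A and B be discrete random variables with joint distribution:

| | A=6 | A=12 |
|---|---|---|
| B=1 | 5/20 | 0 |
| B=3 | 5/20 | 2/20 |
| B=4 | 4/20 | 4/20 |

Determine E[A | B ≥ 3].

42/5

P(B ≥ 3) = 3/4.
Σ A·P over the event = 6·(5/20) + 6·(4/20) + 12·(2/20) + 12·(4/20) = 63/10.
E[A | B ≥ 3] = (63/10) / (3/4) = 42/5.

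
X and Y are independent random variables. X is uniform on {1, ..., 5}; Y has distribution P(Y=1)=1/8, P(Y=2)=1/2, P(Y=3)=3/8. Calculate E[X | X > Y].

89/22

P(X > Y) = 11/20.
Summing X·P(x,y) over outcomes with X > Y gives 89/40.
E[X | X > Y] = (89/40) / (11/20) = 89/22.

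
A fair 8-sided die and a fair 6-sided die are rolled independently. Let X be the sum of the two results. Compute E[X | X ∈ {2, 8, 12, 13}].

P(X ∈ {2, 8, 12, 13}) = 1/4.
Σ over the event: 2·1/48 + 8·1/8 + 12·1/16 + 13·1/24 = 7/3.
E[X | X ∈ {2, 8, 12, 13}] = (7/3) / (1/4) = 28/3.

28/3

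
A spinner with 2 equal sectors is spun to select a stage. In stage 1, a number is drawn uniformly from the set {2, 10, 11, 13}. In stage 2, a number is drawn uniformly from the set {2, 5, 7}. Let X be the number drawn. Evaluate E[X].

E[X | stage 1] = (2+10+11+13)/4 = 9.
E[X | stage 2] = (2+5+7)/3 = 14/3.
E[X] = (1/2)·(9) + (1/2)·(14/3) = 41/6.

41/6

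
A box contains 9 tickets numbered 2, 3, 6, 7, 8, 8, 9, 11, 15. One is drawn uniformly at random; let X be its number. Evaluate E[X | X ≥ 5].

64/7

P(X ≥ 5) = 7/9.
Σ over the event: 6·1/9 + 7·1/9 + 8·2/9 + 9·1/9 + 11·1/9 + 15·1/9 = 64/9.
E[X | X ≥ 5] = (64/9) / (7/9) = 64/7.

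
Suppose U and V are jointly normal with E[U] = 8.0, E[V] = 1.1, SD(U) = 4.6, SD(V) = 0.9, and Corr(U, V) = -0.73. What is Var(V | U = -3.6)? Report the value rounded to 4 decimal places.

0.3784

For a bivariate normal, Var(V | U=x) = σ_V²(1 − ρ²).
Var(V | U=-3.6) = (0.9)²·(1 − (-0.73)²) = 0.81·0.4671 = 0.3784.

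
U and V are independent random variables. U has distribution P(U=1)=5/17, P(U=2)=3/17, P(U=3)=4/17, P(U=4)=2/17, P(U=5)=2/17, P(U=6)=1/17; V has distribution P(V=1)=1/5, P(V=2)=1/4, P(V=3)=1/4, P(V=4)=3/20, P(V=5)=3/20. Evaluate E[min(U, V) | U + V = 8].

P(U + V = 8) = 33/340.
Summing min(U,V)·P(x,y) over outcomes with U + V = 8 gives 5/17.
E[min(U, V) | U + V = 8] = (5/17) / (33/340) = 100/33.

100/33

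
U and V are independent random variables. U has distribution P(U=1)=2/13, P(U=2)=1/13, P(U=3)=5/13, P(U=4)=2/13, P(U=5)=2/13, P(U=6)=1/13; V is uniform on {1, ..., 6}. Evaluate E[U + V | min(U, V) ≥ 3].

P(min(U, V) ≥ 3) = 20/39.
Summing (U+V)·P(x,y) over outcomes with min(U, V) ≥ 3 gives 56/13.
E[U + V | min(U, V) ≥ 3] = (56/13) / (20/39) = 42/5.

42/5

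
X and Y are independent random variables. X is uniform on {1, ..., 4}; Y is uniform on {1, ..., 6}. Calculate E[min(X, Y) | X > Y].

5/3

Outcomes with X > Y: (2,1), (3,1), (3,2), (4,1), (4,2), (4,3), each with probability 1/24.
E[min(X, Y) | X > Y] = (1 + 1 + 2 + 1 + 2 + 3) / 6 = 5/3.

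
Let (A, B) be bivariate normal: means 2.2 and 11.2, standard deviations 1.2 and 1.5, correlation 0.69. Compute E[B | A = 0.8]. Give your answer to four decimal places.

For a bivariate normal, E[B | A=x] = μ_B + ρ·(σ_B/σ_A)·(x − μ_A).
E[B | A=0.8] = 11.2 + (0.69)·(1.5/1.2)·(0.8 − (2.2)) = 11.2 + (0.8625)·(-1.4) = 9.9925.

9.9925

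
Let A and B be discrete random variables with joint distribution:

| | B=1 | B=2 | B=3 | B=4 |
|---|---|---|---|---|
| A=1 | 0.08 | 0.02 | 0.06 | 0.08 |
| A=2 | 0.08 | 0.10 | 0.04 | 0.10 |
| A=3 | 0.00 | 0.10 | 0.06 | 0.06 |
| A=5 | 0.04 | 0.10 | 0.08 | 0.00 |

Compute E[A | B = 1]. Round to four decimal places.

2.2000

P(B = 1) = 0.20.
Summing A·P(A=x,B=y) over the conditioning event gives 0.44.
E[A | B = 1] = (0.44) / (0.20) = 2.2000.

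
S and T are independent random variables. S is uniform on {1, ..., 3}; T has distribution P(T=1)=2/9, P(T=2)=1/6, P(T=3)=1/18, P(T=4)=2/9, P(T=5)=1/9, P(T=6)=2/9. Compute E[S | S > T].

P(S > T) = 11/54.
Summing S·P(x,y) over outcomes with S > T gives 29/54.
E[S | S > T] = (29/54) / (11/54) = 29/11.

29/11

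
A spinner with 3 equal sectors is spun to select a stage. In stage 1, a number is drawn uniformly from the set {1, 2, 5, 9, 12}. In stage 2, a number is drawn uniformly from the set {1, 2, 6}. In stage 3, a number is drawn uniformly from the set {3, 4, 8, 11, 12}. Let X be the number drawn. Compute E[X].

82/15

E[X | stage 1] = (1+2+5+9+12)/5 = 29/5.
E[X | stage 2] = (1+2+6)/3 = 3.
E[X | stage 3] = (3+4+8+11+12)/5 = 38/5.
By the law of total expectation,
E[X] = (1/3)·(29/5) + (1/3)·(3) + (1/3)·(38/5) = 82/15.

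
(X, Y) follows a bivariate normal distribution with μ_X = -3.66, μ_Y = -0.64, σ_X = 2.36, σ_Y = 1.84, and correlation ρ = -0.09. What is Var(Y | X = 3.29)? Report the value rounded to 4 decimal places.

3.3582

For a bivariate normal, Var(Y | X=x) = σ_Y²(1 − ρ²).
Var(Y | X=3.29) = (1.84)²·(1 − (-0.09)²) = 3.3856·0.9919 = 3.3582.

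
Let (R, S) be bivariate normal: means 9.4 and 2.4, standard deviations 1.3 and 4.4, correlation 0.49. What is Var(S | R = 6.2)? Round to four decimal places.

For a bivariate normal, Var(S | R=x) = σ_S²(1 − ρ²).
Var(S | R=6.2) = (4.4)²·(1 − (0.49)²) = 19.36·0.7599 = 14.7117.

14.7117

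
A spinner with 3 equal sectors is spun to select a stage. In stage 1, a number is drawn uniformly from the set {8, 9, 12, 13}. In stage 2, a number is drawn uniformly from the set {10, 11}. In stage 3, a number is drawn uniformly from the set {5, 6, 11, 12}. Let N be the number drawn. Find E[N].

59/6

E[N | stage 1] = (8+9+12+13)/4 = 21/2.
E[N | stage 2] = (10+11)/2 = 21/2.
E[N | stage 3] = (5+6+11+12)/4 = 17/2.
By the law of total expectation,
E[N] = (1/3)·(21/2) + (1/3)·(21/2) + (1/3)·(17/2) = 59/6.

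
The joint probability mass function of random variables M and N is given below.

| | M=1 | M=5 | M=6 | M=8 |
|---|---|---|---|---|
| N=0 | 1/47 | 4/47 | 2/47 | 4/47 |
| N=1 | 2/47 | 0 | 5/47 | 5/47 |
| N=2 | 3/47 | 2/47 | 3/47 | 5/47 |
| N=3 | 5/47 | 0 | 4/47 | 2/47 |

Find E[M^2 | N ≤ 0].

P(N ≤ 0) = 11/47.
Summing M^2·P(M=x,N=y) over the conditioning event gives 429/47.
E[M^2 | N ≤ 0] = (429/47) / (11/47) = 39.

39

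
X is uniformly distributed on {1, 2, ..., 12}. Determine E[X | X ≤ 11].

Given X ≤ 11, X is equally likely to be any of {1, 2, 3, 4, 5, 6, 7, 8, 9, 10, 11}.
E[X | X ≤ 11] = (1 + 2 + 3 + 4 + 5 + 6 + 7 + 8 + 9 + 10 + 11) / 11 = 6.

6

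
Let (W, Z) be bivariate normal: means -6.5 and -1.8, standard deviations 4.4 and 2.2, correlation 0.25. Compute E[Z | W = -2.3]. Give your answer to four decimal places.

-1.2750

The regression of Z on W has slope ρ·σ_Z/σ_W and passes through (μ_W, μ_Z).
E[Z | W=-2.3] = -1.8 + (0.25)·(2.2/4.4)·(-2.3 − (-6.5)) = -1.8 + (0.125)·(4.2) = -1.2750.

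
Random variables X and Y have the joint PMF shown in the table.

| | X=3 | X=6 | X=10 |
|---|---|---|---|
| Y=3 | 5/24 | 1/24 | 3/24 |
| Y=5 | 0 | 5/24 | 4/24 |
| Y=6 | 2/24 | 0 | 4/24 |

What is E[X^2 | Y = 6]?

P(Y = 6) = 1/4.
Σ X^2·P over the event = 9·(2/24) + 100·(4/24) = 209/12.
E[X^2 | Y = 6] = (209/12) / (1/4) = 209/3.

209/3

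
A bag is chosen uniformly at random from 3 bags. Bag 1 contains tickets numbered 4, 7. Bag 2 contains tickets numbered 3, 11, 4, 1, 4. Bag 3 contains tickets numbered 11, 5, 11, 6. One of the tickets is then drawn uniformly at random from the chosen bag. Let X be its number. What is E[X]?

E[X | bag 1] = (4+7)/2 = 11/2.
E[X | bag 2] = (3+11+4+1+4)/5 = 23/5.
E[X | bag 3] = (11+5+11+6)/4 = 33/4.
E[X] = (1/3)·(11/2) + (1/3)·(23/5) + (1/3)·(33/4) = 367/60.

367/60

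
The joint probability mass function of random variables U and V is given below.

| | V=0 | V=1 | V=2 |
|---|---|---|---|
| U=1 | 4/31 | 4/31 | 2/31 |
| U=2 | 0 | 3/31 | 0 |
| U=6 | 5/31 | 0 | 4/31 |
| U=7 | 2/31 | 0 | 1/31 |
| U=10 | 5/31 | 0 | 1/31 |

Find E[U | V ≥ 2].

43/8

P(V ≥ 2) = 8/31.
Summing U·P(U=x,V=y) over the conditioning event gives 43/31.
E[U | V ≥ 2] = (43/31) / (8/31) = 43/8.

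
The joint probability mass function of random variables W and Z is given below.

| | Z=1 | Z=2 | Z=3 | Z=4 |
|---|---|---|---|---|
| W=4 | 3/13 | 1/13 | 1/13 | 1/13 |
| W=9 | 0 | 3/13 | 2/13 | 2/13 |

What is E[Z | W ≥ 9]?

P(W ≥ 9) = 7/13.
Σ Z·P over the event = 2·(3/13) + 3·(2/13) + 4·(2/13) = 20/13.
E[Z | W ≥ 9] = (20/13) / (7/13) = 20/7.

20/7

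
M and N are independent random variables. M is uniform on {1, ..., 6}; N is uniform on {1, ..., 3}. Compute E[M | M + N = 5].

3

Outcomes with M + N = 5: (2,3), (3,2), (4,1), each with probability 1/18.
E[M | M + N = 5] = (2 + 3 + 4) / 3 = 3.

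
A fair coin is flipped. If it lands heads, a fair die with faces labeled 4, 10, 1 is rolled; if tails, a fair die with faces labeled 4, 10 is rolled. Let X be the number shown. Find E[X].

E[X | heads] = (4+10+1)/3 = 5.
E[X | tails] = (4+10)/2 = 7.
By the law of total expectation,
E[X] = (1/2)·(5) + (1/2)·(7) = 6.

6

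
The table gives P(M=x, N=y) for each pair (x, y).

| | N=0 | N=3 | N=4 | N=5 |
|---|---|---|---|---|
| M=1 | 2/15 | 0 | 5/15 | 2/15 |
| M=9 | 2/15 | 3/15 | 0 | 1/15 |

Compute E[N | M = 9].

7/3

P(M = 9) = 2/5.
Summing N·P(M=x,N=y) over the conditioning event gives 14/15.
E[N | M = 9] = (14/15) / (2/5) = 7/3.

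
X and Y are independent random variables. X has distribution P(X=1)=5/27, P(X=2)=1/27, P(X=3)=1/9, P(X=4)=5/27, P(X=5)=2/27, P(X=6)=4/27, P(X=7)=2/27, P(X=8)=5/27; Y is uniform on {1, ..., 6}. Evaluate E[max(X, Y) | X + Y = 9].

131/21

P(X + Y = 9) = 7/54.
Summing max(X,Y)·P(x,y) over outcomes with X + Y = 9 gives 131/162.
E[max(X, Y) | X + Y = 9] = (131/162) / (7/54) = 131/21.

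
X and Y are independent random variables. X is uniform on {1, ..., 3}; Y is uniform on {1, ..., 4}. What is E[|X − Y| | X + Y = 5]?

5/3

Outcomes with X + Y = 5: (1,4), (2,3), (3,2), each with probability 1/12.
E[|X − Y| | X + Y = 5] = (3 + 1 + 1) / 3 = 5/3.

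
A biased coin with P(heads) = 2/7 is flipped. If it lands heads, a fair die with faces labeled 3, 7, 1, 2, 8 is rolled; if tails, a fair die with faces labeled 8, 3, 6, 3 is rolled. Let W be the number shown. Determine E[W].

167/35

E[W | heads] = (3+7+1+2+8)/5 = 21/5.
E[W | tails] = (8+3+6+3)/4 = 5.
E[W] = (2/7)·(21/5) + (5/7)·(5) = 167/35.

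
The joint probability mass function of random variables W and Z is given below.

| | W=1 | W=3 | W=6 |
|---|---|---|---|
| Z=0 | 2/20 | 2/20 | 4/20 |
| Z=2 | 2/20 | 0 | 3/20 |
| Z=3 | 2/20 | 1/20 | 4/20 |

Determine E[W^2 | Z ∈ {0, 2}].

P(Z ∈ {0, 2}) = 13/20.
Σ W^2·P over the event = 1·(2/20) + 1·(2/20) + 9·(2/20) + 36·(4/20) + 36·(3/20) = 137/10.
E[W^2 | Z ∈ {0, 2}] = (137/10) / (13/20) = 274/13.

274/13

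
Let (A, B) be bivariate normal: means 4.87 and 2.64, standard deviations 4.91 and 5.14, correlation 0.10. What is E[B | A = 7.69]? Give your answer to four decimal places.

2.9352

The regression of B on A has slope ρ·σ_B/σ_A and passes through (μ_A, μ_B).
E[B | A=7.69] = 2.64 + (0.10)·(5.14/4.91)·(7.69 − (4.87)) = 2.64 + (0.10468)·(2.82) = 2.9352.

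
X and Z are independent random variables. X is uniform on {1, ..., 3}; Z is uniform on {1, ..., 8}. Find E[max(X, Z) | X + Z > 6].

P(X + Z > 6) = 1/2.
Summing max(X,Z)·P(x,y) over outcomes with X + Z > 6 gives 77/24.
E[max(X, Z) | X + Z > 6] = (77/24) / (1/2) = 77/12.

77/12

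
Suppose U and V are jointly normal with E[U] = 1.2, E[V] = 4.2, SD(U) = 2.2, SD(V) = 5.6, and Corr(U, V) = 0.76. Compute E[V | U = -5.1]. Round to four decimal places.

-7.9876

E[V | U=x] = μ_V + ρ(σ_V/σ_U)(x − μ_U) for jointly normal variables.
E[V | U=-5.1] = 4.2 + (0.76)·(5.6/2.2)·(-5.1 − (1.2)) = 4.2 + (1.934545)·(-6.3) = -7.9876.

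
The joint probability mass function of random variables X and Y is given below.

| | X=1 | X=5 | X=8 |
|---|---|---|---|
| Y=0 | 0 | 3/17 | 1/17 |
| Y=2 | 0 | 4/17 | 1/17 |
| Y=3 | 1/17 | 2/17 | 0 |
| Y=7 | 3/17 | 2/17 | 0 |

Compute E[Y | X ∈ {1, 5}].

P(X ∈ {1, 5}) = 15/17.
Σ Y·P over the event = 3·(1/17) + 7·(3/17) + 0·(3/17) + 2·(4/17) + 3·(2/17) + 7·(2/17) = 52/17.
E[Y | X ∈ {1, 5}] = (52/17) / (15/17) = 52/15.

52/15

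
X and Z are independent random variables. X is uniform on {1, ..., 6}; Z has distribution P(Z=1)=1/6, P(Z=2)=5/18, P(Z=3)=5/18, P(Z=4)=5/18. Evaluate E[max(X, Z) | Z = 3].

P(Z = 3) = 5/18.
Summing max(X,Z)·P(x,y) over outcomes with Z = 3 gives 10/9.
E[max(X, Z) | Z = 3] = (10/9) / (5/18) = 4.

4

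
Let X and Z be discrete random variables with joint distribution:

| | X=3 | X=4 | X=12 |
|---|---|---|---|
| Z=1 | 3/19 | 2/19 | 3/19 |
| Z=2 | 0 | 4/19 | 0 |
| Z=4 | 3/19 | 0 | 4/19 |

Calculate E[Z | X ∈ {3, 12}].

P(X ∈ {3, 12}) = 13/19.
Summing Z·P(X=x,Z=y) over the conditioning event gives 34/19.
E[Z | X ∈ {3, 12}] = (34/19) / (13/19) = 34/13.

34/13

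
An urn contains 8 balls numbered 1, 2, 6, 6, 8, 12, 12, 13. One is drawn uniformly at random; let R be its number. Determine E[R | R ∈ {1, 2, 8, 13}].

P(R ∈ {1, 2, 8, 13}) = 1/2.
Σ over the event: 1·1/8 + 2·1/8 + 8·1/8 + 13·1/8 = 3.
E[R | R ∈ {1, 2, 8, 13}] = (3) / (1/2) = 6.

6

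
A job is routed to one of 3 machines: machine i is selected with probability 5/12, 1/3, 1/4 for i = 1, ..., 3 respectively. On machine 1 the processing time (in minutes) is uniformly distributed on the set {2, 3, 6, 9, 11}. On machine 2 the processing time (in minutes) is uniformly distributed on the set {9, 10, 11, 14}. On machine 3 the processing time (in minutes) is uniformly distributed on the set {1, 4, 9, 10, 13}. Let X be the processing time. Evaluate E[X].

81/10

E[X | machine 1] = (2+3+6+9+11)/5 = 31/5.
E[X | machine 2] = (9+10+11+14)/4 = 11.
E[X | machine 3] = (1+4+9+10+13)/5 = 37/5.
By the law of total expectation,
E[X] = (5/12)·(31/5) + (1/3)·(11) + (1/4)·(37/5) = 81/10.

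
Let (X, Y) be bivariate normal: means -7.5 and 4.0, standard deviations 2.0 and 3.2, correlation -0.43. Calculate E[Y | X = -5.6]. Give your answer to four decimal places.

2.6928

The regression of Y on X has slope ρ·σ_Y/σ_X and passes through (μ_X, μ_Y).
E[Y | X=-5.6] = 4.0 + (-0.43)·(3.2/2.0)·(-5.6 − (-7.5)) = 4.0 + (-0.688)·(1.9) = 2.6928.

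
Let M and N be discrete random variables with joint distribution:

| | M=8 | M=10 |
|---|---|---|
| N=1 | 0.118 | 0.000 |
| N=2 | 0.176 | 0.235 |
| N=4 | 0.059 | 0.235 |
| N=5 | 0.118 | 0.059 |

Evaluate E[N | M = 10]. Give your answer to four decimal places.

3.2231

P(M = 10) = 0.529.
Σ N·P over the event = 2·(0.235) + 4·(0.235) + 5·(0.059) = 1.705.
E[N | M = 10] = (1.705) / (0.529) = 3.2231.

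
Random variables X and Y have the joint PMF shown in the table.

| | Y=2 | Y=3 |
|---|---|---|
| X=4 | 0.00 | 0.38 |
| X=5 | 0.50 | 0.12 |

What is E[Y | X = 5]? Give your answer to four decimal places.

P(X = 5) = 0.62.
Σ Y·P over the event = 2·(0.50) + 3·(0.12) = 1.36.
E[Y | X = 5] = (1.36) / (0.62) = 2.1935.

2.1935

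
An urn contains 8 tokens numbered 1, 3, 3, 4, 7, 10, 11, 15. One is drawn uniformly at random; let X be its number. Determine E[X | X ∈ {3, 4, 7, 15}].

32/5

P(X ∈ {3, 4, 7, 15}) = 5/8.
Σ over the event: 3·1/4 + 4·1/8 + 7·1/8 + 15·1/8 = 4.
E[X | X ∈ {3, 4, 7, 15}] = (4) / (5/8) = 32/5.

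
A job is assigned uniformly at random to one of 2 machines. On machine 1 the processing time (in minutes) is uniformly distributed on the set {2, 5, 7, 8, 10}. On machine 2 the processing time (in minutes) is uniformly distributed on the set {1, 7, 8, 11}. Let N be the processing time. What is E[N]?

263/40

E[N | machine 1] = (2+5+7+8+10)/5 = 32/5.
E[N | machine 2] = (1+7+8+11)/4 = 27/4.
E[N] = (1/2)·(32/5) + (1/2)·(27/4) = 263/40.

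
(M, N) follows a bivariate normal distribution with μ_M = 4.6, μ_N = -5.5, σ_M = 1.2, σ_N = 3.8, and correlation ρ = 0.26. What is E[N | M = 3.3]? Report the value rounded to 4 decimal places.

-6.5703

The regression of N on M has slope ρ·σ_N/σ_M and passes through (μ_M, μ_N).
E[N | M=3.3] = -5.5 + (0.26)·(3.8/1.2)·(3.3 − (4.6)) = -5.5 + (0.82333)·(-1.3) = -6.5703.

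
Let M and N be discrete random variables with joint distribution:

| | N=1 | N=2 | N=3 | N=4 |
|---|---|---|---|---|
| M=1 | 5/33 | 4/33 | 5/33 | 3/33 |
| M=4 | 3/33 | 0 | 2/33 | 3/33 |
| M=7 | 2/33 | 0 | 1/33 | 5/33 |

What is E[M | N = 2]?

1

P(N = 2) = 4/33.
Summing M·P(M=x,N=y) over the conditioning event gives 4/33.
E[M | N = 2] = (4/33) / (4/33) = 1.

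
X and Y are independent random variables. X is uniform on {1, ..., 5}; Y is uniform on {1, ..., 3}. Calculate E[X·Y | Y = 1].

P(Y = 1) = 1/3.
Summing XY·P(x,y) over outcomes with Y = 1 gives 1.
E[X·Y | Y = 1] = (1) / (1/3) = 3.

3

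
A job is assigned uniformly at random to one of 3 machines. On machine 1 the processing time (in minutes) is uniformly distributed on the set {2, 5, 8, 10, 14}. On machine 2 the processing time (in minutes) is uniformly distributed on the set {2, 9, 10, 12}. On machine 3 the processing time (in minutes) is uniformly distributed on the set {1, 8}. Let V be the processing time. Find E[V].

137/20

E[V | machine 1] = (2+5+8+10+14)/5 = 39/5.
E[V | machine 2] = (2+9+10+12)/4 = 33/4.
E[V | machine 3] = (1+8)/2 = 9/2.
By the law of total expectation,
E[V] = (1/3)·(39/5) + (1/3)·(33/4) + (1/3)·(9/2) = 137/20.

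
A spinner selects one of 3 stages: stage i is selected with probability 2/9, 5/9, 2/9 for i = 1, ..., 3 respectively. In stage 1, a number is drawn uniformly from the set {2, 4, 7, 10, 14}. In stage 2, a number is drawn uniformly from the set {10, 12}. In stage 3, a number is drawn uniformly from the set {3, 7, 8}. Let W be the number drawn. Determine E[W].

409/45

E[W | stage 1] = (2+4+7+10+14)/5 = 37/5.
E[W | stage 2] = (10+12)/2 = 11.
E[W | stage 3] = (3+7+8)/3 = 6.
By the law of total expectation,
E[W] = (2/9)·(37/5) + (5/9)·(11) + (2/9)·(6) = 409/45.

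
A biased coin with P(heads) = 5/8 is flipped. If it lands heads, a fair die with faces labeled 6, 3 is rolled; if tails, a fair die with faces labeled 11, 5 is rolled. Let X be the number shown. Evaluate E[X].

93/16

E[X | heads] = (6+3)/2 = 9/2.
E[X | tails] = (11+5)/2 = 8.
By the law of total expectation,
E[X] = (5/8)·(9/2) + (3/8)·(8) = 93/16.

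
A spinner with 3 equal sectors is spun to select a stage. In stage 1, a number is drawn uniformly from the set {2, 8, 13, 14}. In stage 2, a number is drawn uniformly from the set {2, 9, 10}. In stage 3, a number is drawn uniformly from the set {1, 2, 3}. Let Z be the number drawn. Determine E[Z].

E[Z | stage 1] = (2+8+13+14)/4 = 37/4.
E[Z | stage 2] = (2+9+10)/3 = 7.
E[Z | stage 3] = (1+2+3)/3 = 2.
By the law of total expectation,
E[Z] = (1/3)·(37/4) + (1/3)·(7) + (1/3)·(2) = 73/12.

73/12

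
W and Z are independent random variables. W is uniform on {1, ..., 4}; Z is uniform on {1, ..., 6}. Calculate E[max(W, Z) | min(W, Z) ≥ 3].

37/8

P(min(W, Z) ≥ 3) = 1/3.
Summing max(W,Z)·P(x,y) over outcomes with min(W, Z) ≥ 3 gives 37/24.
E[max(W, Z) | min(W, Z) ≥ 3] = (37/24) / (1/3) = 37/8.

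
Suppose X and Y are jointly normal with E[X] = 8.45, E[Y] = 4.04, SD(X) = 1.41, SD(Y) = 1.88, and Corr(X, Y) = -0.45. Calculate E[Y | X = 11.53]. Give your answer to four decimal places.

2.1920

For a bivariate normal, E[Y | X=x] = μ_Y + ρ·(σ_Y/σ_X)·(x − μ_X).
E[Y | X=11.53] = 4.04 + (-0.45)·(1.88/1.41)·(11.53 − (8.45)) = 4.04 + (-0.6)·(3.08) = 2.1920.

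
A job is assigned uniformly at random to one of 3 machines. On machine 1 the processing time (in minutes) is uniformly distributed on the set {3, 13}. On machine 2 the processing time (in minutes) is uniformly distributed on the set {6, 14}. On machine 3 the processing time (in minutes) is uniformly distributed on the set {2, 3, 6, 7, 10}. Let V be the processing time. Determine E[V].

E[V | machine 1] = (3+13)/2 = 8.
E[V | machine 2] = (6+14)/2 = 10.
E[V | machine 3] = (2+3+6+7+10)/5 = 28/5.
E[V] = (1/3)·(8) + (1/3)·(10) + (1/3)·(28/5) = 118/15.

118/15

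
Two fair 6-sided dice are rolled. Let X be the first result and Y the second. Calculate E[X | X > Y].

14/3

P(X > Y) = 5/12.
Summing X·P(x,y) over outcomes with X > Y gives 35/18.
E[X | X > Y] = (35/18) / (5/12) = 14/3.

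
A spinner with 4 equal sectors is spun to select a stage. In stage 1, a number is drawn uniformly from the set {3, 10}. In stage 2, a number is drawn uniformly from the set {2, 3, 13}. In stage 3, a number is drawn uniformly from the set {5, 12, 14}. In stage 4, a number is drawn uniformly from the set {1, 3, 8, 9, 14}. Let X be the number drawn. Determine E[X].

E[X | stage 1] = (3+10)/2 = 13/2.
E[X | stage 2] = (2+3+13)/3 = 6.
E[X | stage 3] = (5+12+14)/3 = 31/3.
E[X | stage 4] = (1+3+8+9+14)/5 = 7.
By the law of total expectation,
E[X] = (1/4)·(13/2) + (1/4)·(6) + (1/4)·(31/3) + (1/4)·(7) = 179/24.

179/24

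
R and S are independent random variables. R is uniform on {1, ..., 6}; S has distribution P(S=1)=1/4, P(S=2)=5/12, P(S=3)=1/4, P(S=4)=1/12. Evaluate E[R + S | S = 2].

11/2

P(S = 2) = 5/12.
Summing (R+S)·P(x,y) over outcomes with S = 2 gives 55/24.
E[R + S | S = 2] = (55/24) / (5/12) = 11/2.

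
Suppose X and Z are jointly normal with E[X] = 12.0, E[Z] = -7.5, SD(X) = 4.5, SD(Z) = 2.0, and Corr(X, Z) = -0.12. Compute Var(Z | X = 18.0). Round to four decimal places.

3.9424

Var(Z | X=x) = (1 − ρ²)·σ_Z².
Var(Z | X=18.0) = (2.0)²·(1 − (-0.12)²) = 4·0.9856 = 3.9424.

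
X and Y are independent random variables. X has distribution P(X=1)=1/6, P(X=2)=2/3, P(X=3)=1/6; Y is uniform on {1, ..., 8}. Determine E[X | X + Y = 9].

2

P(X + Y = 9) = 1/8.
Summing X·P(x,y) over outcomes with X + Y = 9 gives 1/4.
E[X | X + Y = 9] = (1/4) / (1/8) = 2.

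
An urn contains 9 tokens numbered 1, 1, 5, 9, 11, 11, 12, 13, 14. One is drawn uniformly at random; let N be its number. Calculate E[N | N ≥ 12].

P(N ≥ 12) = 1/3.
Σ over the event: 12·1/9 + 13·1/9 + 14·1/9 = 13/3.
E[N | N ≥ 12] = (13/3) / (1/3) = 13.

13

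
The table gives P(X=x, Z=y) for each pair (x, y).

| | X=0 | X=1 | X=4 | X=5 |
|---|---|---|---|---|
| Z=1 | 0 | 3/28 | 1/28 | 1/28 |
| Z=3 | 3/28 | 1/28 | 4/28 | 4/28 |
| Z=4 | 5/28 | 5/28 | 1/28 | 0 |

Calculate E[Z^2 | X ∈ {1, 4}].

P(X ∈ {1, 4}) = 15/28.
Σ Z^2·P over the event = 1·(3/28) + 9·(1/28) + 16·(5/28) + 1·(1/28) + 9·(4/28) + 16·(1/28) = 145/28.
E[Z^2 | X ∈ {1, 4}] = (145/28) / (15/28) = 29/3.

29/3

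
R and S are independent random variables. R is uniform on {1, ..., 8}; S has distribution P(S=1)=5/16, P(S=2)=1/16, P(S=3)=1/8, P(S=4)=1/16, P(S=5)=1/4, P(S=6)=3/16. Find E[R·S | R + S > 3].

151/9

P(R + S > 3) = 117/128.
Summing RS·P(x,y) over outcomes with R + S > 3 gives 1963/128.
E[R·S | R + S > 3] = (1963/128) / (117/128) = 151/9.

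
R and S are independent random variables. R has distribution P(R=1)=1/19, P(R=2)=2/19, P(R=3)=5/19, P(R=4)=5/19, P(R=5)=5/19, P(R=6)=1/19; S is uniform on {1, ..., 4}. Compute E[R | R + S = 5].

40/13

P(R + S = 5) = 13/76.
Summing R·P(x,y) over outcomes with R + S = 5 gives 10/19.
E[R | R + S = 5] = (10/19) / (13/76) = 40/13.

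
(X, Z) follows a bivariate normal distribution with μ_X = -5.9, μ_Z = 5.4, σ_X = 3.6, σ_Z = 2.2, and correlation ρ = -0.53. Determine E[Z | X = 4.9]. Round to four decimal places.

1.9020

The regression of Z on X has slope ρ·σ_Z/σ_X and passes through (μ_X, μ_Z).
E[Z | X=4.9] = 5.4 + (-0.53)·(2.2/3.6)·(4.9 − (-5.9)) = 5.4 + (-0.32389)·(10.8) = 1.9020.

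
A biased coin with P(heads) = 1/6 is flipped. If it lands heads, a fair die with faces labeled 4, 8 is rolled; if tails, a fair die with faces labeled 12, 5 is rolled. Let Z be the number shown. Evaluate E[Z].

97/12

E[Z | heads] = (4+8)/2 = 6.
E[Z | tails] = (12+5)/2 = 17/2.
By the law of total expectation,
E[Z] = (1/6)·(6) + (5/6)·(17/2) = 97/12.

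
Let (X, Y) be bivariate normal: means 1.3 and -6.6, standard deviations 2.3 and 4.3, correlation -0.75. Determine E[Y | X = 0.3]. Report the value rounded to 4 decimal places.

-5.1978

The regression of Y on X has slope ρ·σ_Y/σ_X and passes through (μ_X, μ_Y).
E[Y | X=0.3] = -6.6 + (-0.75)·(4.3/2.3)·(0.3 − (1.3)) = -6.6 + (-1.4022)·(-1) = -5.1978.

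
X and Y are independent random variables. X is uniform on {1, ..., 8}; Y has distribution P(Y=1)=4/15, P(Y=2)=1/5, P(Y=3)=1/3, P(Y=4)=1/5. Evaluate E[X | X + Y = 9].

P(X + Y = 9) = 1/8.
Summing X·P(x,y) over outcomes with X + Y = 9 gives 49/60.
E[X | X + Y = 9] = (49/60) / (1/8) = 98/15.

98/15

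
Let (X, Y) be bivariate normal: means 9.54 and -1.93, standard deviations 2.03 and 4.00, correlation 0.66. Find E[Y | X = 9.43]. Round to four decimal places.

E[Y | X=x] = μ_Y + ρ(σ_Y/σ_X)(x − μ_X) for jointly normal variables.
E[Y | X=9.43] = -1.93 + (0.66)·(4.00/2.03)·(9.43 − (9.54)) = -1.93 + (1.3005)·(-0.11) = -2.0731.

-2.0731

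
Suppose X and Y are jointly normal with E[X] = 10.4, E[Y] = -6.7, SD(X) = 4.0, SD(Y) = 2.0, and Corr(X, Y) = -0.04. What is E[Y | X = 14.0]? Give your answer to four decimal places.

-6.7720

For a bivariate normal, E[Y | X=x] = μ_Y + ρ·(σ_Y/σ_X)·(x − μ_X).
E[Y | X=14.0] = -6.7 + (-0.04)·(2.0/4.0)·(14.0 − (10.4)) = -6.7 + (-0.02)·(3.6) = -6.7720.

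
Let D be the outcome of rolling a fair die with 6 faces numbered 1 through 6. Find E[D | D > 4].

Given D > 4, D is equally likely to be any of {5, 6}.
E[D | D > 4] = (5 + 6) / 2 = 11/2.

11/2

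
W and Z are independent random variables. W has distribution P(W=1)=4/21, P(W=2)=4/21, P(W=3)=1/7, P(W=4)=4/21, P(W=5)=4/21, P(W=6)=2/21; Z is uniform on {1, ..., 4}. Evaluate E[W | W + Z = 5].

P(W + Z = 5) = 5/28.
Summing W·P(x,y) over outcomes with W + Z = 5 gives 37/84.
E[W | W + Z = 5] = (37/84) / (5/28) = 37/15.

37/15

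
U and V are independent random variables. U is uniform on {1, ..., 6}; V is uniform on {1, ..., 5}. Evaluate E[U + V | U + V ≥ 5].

175/24

P(U + V ≥ 5) = 4/5.
Summing (U+V)·P(x,y) over outcomes with U + V ≥ 5 gives 35/6.
E[U + V | U + V ≥ 5] = (35/6) / (4/5) = 175/24.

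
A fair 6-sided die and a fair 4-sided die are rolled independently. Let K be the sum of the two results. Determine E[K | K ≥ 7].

8

P(K ≥ 7) = 5/12.
Σ over the event: 7·1/6 + 8·1/8 + 9·1/12 + 10·1/24 = 10/3.
E[K | K ≥ 7] = (10/3) / (5/12) = 8.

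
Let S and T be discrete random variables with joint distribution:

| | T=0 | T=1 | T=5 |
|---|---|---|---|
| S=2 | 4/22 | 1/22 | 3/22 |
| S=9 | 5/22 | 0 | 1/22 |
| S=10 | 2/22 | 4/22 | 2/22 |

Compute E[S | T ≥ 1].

P(T ≥ 1) = 1/2.
Σ S·P over the event = 2·(1/22) + 2·(3/22) + 9·(1/22) + 10·(4/22) + 10·(2/22) = 7/2.
E[S | T ≥ 1] = (7/2) / (1/2) = 7.

7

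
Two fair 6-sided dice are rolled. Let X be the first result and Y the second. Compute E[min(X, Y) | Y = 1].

1

Outcomes with Y = 1: (1,1), (2,1), (3,1), (4,1), (5,1), (6,1), each with probability 1/36.
E[min(X, Y) | Y = 1] = (1 + 1 + 1 + 1 + 1 + 1) / 6 = 1.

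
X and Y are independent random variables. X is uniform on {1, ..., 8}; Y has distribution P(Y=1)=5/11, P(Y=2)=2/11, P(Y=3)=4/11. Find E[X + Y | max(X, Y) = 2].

P(max(X, Y) = 2) = 9/88.
Summing (X+Y)·P(x,y) over outcomes with max(X, Y) = 2 gives 29/88.
E[X + Y | max(X, Y) = 2] = (29/88) / (9/88) = 29/9.

29/9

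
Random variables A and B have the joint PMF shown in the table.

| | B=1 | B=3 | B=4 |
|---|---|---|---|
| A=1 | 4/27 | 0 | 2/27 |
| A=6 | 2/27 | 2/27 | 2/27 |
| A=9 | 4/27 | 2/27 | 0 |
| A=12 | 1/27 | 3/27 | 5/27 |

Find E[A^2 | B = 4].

P(B = 4) = 1/3.
Σ A^2·P over the event = 1·(2/27) + 36·(2/27) + 144·(5/27) = 794/27.
E[A^2 | B = 4] = (794/27) / (1/3) = 794/9.

794/9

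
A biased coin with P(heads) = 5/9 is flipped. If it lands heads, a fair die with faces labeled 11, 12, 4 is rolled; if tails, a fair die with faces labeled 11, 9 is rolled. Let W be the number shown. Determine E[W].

85/9

E[W | heads] = (11+12+4)/3 = 9.
E[W | tails] = (11+9)/2 = 10.
By the law of total expectation,
E[W] = (5/9)·(9) + (4/9)·(10) = 85/9.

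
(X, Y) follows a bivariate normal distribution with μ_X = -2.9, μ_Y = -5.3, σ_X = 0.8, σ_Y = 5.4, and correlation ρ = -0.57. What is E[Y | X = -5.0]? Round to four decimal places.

2.7798

E[Y | X=x] = μ_Y + ρ(σ_Y/σ_X)(x − μ_X) for jointly normal variables.
E[Y | X=-5.0] = -5.3 + (-0.57)·(5.4/0.8)·(-5.0 − (-2.9)) = -5.3 + (-3.8475)·(-2.1) = 2.7798.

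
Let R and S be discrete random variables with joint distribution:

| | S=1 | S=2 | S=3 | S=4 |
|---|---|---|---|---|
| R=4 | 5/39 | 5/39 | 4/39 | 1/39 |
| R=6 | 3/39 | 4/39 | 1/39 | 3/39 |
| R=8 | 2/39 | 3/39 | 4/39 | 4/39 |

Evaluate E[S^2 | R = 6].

76/11

P(R = 6) = 11/39.
Σ S^2·P over the event = 1·(3/39) + 4·(4/39) + 9·(1/39) + 16·(3/39) = 76/39.
E[S^2 | R = 6] = (76/39) / (11/39) = 76/11.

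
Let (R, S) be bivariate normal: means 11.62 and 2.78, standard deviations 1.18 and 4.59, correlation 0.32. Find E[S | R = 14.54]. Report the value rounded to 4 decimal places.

6.4147

For a bivariate normal, E[S | R=x] = μ_S + ρ·(σ_S/σ_R)·(x − μ_R).
E[S | R=14.54] = 2.78 + (0.32)·(4.59/1.18)·(14.54 − (11.62)) = 2.78 + (1.24475)·(2.92) = 6.4147.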